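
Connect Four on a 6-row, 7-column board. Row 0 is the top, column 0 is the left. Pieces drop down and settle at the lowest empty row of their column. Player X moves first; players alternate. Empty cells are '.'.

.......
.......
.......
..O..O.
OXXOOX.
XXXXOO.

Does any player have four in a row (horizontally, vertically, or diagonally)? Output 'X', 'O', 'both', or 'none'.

X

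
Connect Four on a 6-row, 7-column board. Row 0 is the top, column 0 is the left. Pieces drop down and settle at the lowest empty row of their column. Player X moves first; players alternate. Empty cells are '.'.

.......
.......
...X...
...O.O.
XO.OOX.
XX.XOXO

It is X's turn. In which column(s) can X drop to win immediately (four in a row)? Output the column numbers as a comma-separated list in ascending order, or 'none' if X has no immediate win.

col 0: drop X → no win
col 1: drop X → no win
col 2: drop X → WIN!
col 3: drop X → no win
col 4: drop X → no win
col 5: drop X → no win
col 6: drop X → no win

Answer: 2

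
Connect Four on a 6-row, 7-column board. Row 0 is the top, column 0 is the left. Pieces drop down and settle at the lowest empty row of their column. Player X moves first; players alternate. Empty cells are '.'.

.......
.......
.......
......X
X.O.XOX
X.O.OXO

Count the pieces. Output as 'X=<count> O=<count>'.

X=6 O=5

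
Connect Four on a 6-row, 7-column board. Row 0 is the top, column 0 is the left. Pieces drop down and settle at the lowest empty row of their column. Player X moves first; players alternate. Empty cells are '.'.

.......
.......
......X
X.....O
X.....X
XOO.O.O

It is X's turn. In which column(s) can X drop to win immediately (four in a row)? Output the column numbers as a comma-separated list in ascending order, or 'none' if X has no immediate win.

col 0: drop X → WIN!
col 1: drop X → no win
col 2: drop X → no win
col 3: drop X → no win
col 4: drop X → no win
col 5: drop X → no win
col 6: drop X → no win

Answer: 0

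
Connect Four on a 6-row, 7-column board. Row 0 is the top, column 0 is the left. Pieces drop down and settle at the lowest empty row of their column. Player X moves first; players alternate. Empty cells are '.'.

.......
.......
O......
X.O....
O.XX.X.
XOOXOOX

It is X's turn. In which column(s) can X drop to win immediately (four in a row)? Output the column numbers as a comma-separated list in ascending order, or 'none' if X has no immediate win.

col 0: drop X → no win
col 1: drop X → no win
col 2: drop X → no win
col 3: drop X → no win
col 4: drop X → WIN!
col 5: drop X → no win
col 6: drop X → no win

Answer: 4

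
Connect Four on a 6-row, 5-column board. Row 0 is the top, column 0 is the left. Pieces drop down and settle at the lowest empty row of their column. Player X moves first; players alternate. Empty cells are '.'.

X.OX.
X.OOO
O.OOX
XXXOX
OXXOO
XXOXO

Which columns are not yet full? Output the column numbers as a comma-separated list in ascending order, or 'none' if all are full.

col 0: top cell = 'X' → FULL
col 1: top cell = '.' → open
col 2: top cell = 'O' → FULL
col 3: top cell = 'X' → FULL
col 4: top cell = '.' → open

Answer: 1,4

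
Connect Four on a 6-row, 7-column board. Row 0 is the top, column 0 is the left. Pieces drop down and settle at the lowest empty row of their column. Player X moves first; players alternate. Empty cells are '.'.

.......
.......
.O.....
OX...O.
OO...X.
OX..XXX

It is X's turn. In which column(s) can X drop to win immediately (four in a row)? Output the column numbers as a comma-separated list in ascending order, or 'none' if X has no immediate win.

Answer: 3

Derivation:
col 0: drop X → no win
col 1: drop X → no win
col 2: drop X → no win
col 3: drop X → WIN!
col 4: drop X → no win
col 5: drop X → no win
col 6: drop X → no win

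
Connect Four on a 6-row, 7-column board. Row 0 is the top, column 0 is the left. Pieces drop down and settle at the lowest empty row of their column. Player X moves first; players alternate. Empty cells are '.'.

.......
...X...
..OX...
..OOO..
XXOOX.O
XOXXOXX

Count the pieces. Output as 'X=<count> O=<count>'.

X=10 O=9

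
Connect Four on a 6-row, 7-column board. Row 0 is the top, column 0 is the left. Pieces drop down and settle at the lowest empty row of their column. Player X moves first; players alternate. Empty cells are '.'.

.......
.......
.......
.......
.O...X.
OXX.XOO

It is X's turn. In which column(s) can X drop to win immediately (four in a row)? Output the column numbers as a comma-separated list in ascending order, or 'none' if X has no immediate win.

col 0: drop X → no win
col 1: drop X → no win
col 2: drop X → no win
col 3: drop X → WIN!
col 4: drop X → no win
col 5: drop X → no win
col 6: drop X → no win

Answer: 3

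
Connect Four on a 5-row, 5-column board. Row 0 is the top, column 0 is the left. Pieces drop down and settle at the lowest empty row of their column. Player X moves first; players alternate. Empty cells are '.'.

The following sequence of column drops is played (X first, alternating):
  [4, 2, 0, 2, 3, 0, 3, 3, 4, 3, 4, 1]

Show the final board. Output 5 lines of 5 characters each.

Move 1: X drops in col 4, lands at row 4
Move 2: O drops in col 2, lands at row 4
Move 3: X drops in col 0, lands at row 4
Move 4: O drops in col 2, lands at row 3
Move 5: X drops in col 3, lands at row 4
Move 6: O drops in col 0, lands at row 3
Move 7: X drops in col 3, lands at row 3
Move 8: O drops in col 3, lands at row 2
Move 9: X drops in col 4, lands at row 3
Move 10: O drops in col 3, lands at row 1
Move 11: X drops in col 4, lands at row 2
Move 12: O drops in col 1, lands at row 4

Answer: .....
...O.
...OX
O.OXX
XOOXX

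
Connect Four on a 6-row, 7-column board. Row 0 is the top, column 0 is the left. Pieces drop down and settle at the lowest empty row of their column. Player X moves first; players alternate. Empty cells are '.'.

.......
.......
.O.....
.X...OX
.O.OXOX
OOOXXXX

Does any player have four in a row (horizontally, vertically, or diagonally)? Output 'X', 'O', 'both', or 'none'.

X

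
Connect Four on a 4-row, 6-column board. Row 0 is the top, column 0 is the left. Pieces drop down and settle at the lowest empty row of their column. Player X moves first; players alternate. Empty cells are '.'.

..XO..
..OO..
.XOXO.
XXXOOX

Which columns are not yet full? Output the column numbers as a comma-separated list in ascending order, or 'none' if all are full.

Answer: 0,1,4,5

Derivation:
col 0: top cell = '.' → open
col 1: top cell = '.' → open
col 2: top cell = 'X' → FULL
col 3: top cell = 'O' → FULL
col 4: top cell = '.' → open
col 5: top cell = '.' → open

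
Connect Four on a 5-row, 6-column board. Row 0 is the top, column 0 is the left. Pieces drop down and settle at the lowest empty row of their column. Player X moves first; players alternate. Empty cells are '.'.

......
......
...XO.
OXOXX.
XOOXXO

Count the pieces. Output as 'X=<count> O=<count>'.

X=7 O=6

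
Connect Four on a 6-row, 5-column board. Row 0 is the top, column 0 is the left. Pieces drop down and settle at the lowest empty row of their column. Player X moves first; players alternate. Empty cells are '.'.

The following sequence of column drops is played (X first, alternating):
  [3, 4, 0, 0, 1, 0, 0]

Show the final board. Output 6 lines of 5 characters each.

Move 1: X drops in col 3, lands at row 5
Move 2: O drops in col 4, lands at row 5
Move 3: X drops in col 0, lands at row 5
Move 4: O drops in col 0, lands at row 4
Move 5: X drops in col 1, lands at row 5
Move 6: O drops in col 0, lands at row 3
Move 7: X drops in col 0, lands at row 2

Answer: .....
.....
X....
O....
O....
XX.XO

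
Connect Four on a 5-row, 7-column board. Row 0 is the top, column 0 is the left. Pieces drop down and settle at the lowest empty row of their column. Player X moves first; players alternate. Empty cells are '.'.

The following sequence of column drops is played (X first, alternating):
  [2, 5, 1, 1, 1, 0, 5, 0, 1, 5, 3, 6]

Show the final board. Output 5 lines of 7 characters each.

Move 1: X drops in col 2, lands at row 4
Move 2: O drops in col 5, lands at row 4
Move 3: X drops in col 1, lands at row 4
Move 4: O drops in col 1, lands at row 3
Move 5: X drops in col 1, lands at row 2
Move 6: O drops in col 0, lands at row 4
Move 7: X drops in col 5, lands at row 3
Move 8: O drops in col 0, lands at row 3
Move 9: X drops in col 1, lands at row 1
Move 10: O drops in col 5, lands at row 2
Move 11: X drops in col 3, lands at row 4
Move 12: O drops in col 6, lands at row 4

Answer: .......
.X.....
.X...O.
OO...X.
OXXX.OO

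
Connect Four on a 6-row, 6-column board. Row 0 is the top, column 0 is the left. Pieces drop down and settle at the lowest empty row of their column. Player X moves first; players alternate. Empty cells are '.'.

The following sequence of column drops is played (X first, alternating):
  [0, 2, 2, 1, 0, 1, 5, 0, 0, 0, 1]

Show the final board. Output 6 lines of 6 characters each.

Move 1: X drops in col 0, lands at row 5
Move 2: O drops in col 2, lands at row 5
Move 3: X drops in col 2, lands at row 4
Move 4: O drops in col 1, lands at row 5
Move 5: X drops in col 0, lands at row 4
Move 6: O drops in col 1, lands at row 4
Move 7: X drops in col 5, lands at row 5
Move 8: O drops in col 0, lands at row 3
Move 9: X drops in col 0, lands at row 2
Move 10: O drops in col 0, lands at row 1
Move 11: X drops in col 1, lands at row 3

Answer: ......
O.....
X.....
OX....
XOX...
XOO..X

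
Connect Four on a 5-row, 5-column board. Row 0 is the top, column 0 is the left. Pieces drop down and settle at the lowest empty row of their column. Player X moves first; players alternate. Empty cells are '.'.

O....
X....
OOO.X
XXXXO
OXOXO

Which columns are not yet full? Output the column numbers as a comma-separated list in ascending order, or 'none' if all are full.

col 0: top cell = 'O' → FULL
col 1: top cell = '.' → open
col 2: top cell = '.' → open
col 3: top cell = '.' → open
col 4: top cell = '.' → open

Answer: 1,2,3,4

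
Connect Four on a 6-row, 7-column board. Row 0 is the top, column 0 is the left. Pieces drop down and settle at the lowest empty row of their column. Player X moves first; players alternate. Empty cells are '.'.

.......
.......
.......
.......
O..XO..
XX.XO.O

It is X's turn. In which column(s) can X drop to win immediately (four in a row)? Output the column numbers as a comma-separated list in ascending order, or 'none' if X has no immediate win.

Answer: 2

Derivation:
col 0: drop X → no win
col 1: drop X → no win
col 2: drop X → WIN!
col 3: drop X → no win
col 4: drop X → no win
col 5: drop X → no win
col 6: drop X → no win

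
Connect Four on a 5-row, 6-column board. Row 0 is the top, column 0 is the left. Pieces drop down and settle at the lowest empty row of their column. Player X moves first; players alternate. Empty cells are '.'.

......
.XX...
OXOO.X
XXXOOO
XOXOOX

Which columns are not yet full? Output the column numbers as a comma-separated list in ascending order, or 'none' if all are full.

col 0: top cell = '.' → open
col 1: top cell = '.' → open
col 2: top cell = '.' → open
col 3: top cell = '.' → open
col 4: top cell = '.' → open
col 5: top cell = '.' → open

Answer: 0,1,2,3,4,5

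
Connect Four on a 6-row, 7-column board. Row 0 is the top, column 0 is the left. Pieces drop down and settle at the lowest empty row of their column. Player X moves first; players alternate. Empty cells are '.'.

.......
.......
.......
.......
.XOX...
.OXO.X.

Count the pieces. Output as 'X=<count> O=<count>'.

X=4 O=3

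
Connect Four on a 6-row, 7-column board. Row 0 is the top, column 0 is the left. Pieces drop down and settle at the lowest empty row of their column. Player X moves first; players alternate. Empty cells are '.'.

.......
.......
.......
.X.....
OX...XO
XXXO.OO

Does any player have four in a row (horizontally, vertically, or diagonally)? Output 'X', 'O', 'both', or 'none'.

none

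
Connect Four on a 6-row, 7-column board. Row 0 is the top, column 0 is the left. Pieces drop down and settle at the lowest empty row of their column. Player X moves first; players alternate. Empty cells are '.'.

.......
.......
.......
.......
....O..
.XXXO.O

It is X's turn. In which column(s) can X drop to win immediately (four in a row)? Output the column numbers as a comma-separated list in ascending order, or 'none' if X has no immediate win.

Answer: 0

Derivation:
col 0: drop X → WIN!
col 1: drop X → no win
col 2: drop X → no win
col 3: drop X → no win
col 4: drop X → no win
col 5: drop X → no win
col 6: drop X → no win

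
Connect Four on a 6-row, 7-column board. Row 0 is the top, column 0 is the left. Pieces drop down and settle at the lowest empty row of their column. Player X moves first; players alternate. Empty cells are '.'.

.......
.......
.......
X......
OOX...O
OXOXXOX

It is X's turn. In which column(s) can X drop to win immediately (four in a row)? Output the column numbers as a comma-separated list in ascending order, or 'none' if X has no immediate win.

col 0: drop X → no win
col 1: drop X → no win
col 2: drop X → no win
col 3: drop X → no win
col 4: drop X → no win
col 5: drop X → no win
col 6: drop X → no win

Answer: none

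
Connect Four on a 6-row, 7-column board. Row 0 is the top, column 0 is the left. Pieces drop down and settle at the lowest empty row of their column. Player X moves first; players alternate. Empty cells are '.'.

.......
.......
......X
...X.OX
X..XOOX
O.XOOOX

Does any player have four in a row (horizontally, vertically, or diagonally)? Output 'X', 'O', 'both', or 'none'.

X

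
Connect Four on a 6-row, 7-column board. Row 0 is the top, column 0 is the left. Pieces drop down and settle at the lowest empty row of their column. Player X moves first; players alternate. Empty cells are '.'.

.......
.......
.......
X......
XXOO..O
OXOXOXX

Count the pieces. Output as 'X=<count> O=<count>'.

X=7 O=6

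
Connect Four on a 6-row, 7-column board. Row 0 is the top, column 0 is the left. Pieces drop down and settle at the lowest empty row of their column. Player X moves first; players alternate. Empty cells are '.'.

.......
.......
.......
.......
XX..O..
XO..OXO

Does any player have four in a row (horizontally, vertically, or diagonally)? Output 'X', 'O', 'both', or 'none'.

none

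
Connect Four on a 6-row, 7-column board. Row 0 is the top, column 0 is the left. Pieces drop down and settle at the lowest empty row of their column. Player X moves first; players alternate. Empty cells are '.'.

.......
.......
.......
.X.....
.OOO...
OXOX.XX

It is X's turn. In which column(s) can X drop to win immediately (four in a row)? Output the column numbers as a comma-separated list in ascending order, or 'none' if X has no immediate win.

col 0: drop X → no win
col 1: drop X → no win
col 2: drop X → no win
col 3: drop X → no win
col 4: drop X → WIN!
col 5: drop X → no win
col 6: drop X → no win

Answer: 4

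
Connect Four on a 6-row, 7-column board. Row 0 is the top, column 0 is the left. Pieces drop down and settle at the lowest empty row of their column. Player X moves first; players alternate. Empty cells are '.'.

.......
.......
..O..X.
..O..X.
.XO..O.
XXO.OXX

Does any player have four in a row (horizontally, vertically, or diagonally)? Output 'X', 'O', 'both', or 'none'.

O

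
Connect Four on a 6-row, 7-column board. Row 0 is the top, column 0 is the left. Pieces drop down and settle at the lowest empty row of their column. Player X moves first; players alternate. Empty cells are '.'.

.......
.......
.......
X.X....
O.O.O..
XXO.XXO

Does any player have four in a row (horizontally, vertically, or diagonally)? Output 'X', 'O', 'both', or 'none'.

none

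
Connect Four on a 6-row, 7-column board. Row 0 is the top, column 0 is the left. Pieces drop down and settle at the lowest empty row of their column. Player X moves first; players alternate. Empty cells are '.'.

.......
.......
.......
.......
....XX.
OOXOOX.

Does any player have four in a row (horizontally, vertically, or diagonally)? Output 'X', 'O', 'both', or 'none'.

none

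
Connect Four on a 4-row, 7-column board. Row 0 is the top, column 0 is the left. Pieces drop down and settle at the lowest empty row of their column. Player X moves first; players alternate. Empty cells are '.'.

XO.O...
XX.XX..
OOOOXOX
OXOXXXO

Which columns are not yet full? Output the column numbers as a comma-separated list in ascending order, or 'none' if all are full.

col 0: top cell = 'X' → FULL
col 1: top cell = 'O' → FULL
col 2: top cell = '.' → open
col 3: top cell = 'O' → FULL
col 4: top cell = '.' → open
col 5: top cell = '.' → open
col 6: top cell = '.' → open

Answer: 2,4,5,6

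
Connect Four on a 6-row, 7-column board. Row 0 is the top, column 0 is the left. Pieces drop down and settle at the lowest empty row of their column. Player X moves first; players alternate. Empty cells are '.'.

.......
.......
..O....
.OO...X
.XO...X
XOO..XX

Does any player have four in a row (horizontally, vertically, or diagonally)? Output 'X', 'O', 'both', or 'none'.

O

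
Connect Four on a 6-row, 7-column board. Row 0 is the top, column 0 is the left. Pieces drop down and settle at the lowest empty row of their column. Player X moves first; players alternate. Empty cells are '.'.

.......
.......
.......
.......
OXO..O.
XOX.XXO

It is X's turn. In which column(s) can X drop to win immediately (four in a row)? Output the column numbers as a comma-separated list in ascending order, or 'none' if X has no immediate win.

col 0: drop X → no win
col 1: drop X → no win
col 2: drop X → no win
col 3: drop X → WIN!
col 4: drop X → no win
col 5: drop X → no win
col 6: drop X → no win

Answer: 3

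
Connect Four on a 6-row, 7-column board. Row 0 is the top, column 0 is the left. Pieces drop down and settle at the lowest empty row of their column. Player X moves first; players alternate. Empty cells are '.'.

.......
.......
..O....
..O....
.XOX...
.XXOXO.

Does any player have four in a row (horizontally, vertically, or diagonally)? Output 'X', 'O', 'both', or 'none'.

none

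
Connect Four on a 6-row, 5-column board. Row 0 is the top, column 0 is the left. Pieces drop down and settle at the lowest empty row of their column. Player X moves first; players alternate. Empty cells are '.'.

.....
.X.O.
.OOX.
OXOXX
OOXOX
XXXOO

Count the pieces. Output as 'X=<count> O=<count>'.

X=10 O=10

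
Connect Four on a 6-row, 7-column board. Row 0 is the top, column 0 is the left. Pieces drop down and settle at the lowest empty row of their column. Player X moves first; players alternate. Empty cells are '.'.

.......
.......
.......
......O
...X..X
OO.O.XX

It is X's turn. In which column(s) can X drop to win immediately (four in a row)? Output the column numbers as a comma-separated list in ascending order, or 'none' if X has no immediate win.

col 0: drop X → no win
col 1: drop X → no win
col 2: drop X → no win
col 3: drop X → no win
col 4: drop X → no win
col 5: drop X → no win
col 6: drop X → no win

Answer: none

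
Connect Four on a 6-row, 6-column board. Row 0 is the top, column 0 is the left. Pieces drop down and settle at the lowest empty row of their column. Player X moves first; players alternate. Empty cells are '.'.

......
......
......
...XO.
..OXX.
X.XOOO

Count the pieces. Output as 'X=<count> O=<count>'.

X=5 O=5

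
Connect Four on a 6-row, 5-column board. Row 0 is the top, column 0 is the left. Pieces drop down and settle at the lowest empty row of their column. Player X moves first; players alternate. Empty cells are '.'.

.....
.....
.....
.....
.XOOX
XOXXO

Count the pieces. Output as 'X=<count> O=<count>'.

X=5 O=4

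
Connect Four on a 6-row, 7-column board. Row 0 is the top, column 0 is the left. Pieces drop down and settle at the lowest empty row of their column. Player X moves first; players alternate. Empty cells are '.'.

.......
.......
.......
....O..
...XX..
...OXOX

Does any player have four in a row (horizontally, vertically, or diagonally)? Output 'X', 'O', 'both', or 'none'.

none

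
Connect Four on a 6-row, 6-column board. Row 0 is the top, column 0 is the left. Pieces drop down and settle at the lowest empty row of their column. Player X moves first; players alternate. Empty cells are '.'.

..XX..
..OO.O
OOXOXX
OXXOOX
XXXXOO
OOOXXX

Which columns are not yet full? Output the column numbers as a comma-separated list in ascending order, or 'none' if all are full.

col 0: top cell = '.' → open
col 1: top cell = '.' → open
col 2: top cell = 'X' → FULL
col 3: top cell = 'X' → FULL
col 4: top cell = '.' → open
col 5: top cell = '.' → open

Answer: 0,1,4,5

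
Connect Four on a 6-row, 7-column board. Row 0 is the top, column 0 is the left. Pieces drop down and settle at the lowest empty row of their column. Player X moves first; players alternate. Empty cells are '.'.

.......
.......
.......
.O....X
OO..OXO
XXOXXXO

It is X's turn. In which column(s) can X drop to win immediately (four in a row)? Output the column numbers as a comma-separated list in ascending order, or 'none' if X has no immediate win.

Answer: none

Derivation:
col 0: drop X → no win
col 1: drop X → no win
col 2: drop X → no win
col 3: drop X → no win
col 4: drop X → no win
col 5: drop X → no win
col 6: drop X → no win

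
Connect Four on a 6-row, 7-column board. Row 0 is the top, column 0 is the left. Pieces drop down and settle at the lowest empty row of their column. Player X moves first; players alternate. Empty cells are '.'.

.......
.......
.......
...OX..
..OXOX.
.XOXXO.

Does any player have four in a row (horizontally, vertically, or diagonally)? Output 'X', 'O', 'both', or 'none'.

none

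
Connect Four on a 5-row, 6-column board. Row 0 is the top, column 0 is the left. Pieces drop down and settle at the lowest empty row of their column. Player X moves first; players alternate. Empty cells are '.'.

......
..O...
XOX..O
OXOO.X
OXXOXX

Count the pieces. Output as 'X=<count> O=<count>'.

X=8 O=8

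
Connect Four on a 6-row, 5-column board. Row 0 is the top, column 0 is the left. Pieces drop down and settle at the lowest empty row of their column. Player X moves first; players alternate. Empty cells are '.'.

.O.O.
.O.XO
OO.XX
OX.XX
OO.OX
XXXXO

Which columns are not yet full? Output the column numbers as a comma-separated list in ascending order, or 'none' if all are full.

Answer: 0,2,4

Derivation:
col 0: top cell = '.' → open
col 1: top cell = 'O' → FULL
col 2: top cell = '.' → open
col 3: top cell = 'O' → FULL
col 4: top cell = '.' → open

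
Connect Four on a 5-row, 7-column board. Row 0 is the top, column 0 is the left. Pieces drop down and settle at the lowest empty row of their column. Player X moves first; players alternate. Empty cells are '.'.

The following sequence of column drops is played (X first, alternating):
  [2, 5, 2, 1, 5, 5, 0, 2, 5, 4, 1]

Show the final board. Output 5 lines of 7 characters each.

Answer: .......
.....X.
..O..O.
.XX..X.
XOX.OO.

Derivation:
Move 1: X drops in col 2, lands at row 4
Move 2: O drops in col 5, lands at row 4
Move 3: X drops in col 2, lands at row 3
Move 4: O drops in col 1, lands at row 4
Move 5: X drops in col 5, lands at row 3
Move 6: O drops in col 5, lands at row 2
Move 7: X drops in col 0, lands at row 4
Move 8: O drops in col 2, lands at row 2
Move 9: X drops in col 5, lands at row 1
Move 10: O drops in col 4, lands at row 4
Move 11: X drops in col 1, lands at row 3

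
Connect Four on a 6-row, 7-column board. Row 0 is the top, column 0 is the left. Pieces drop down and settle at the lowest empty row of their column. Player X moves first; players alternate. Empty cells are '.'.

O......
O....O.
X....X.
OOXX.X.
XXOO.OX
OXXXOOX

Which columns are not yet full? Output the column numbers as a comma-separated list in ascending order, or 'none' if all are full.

col 0: top cell = 'O' → FULL
col 1: top cell = '.' → open
col 2: top cell = '.' → open
col 3: top cell = '.' → open
col 4: top cell = '.' → open
col 5: top cell = '.' → open
col 6: top cell = '.' → open

Answer: 1,2,3,4,5,6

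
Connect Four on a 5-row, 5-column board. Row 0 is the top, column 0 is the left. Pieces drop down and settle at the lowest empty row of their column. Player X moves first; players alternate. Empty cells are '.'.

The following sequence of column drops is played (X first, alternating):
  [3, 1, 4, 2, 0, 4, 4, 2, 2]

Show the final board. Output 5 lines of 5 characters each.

Answer: .....
.....
..X.X
..O.O
XOOXX

Derivation:
Move 1: X drops in col 3, lands at row 4
Move 2: O drops in col 1, lands at row 4
Move 3: X drops in col 4, lands at row 4
Move 4: O drops in col 2, lands at row 4
Move 5: X drops in col 0, lands at row 4
Move 6: O drops in col 4, lands at row 3
Move 7: X drops in col 4, lands at row 2
Move 8: O drops in col 2, lands at row 3
Move 9: X drops in col 2, lands at row 2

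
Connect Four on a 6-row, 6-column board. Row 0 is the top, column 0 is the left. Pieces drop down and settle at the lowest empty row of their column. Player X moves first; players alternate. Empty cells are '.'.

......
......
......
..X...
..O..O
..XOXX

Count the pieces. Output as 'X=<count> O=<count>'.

X=4 O=3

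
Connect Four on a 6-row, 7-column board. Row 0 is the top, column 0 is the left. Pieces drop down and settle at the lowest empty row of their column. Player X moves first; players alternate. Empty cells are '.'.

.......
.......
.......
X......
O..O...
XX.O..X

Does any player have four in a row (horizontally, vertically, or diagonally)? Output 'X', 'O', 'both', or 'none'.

none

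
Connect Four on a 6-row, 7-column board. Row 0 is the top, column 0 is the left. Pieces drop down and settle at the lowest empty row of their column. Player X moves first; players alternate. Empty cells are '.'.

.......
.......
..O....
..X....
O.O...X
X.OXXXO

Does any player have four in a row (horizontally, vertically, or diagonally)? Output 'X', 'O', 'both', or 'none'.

none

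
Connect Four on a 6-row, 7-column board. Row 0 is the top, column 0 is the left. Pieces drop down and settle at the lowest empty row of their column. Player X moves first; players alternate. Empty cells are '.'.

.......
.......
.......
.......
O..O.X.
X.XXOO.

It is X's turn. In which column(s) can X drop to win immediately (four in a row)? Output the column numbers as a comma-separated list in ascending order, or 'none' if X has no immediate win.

col 0: drop X → no win
col 1: drop X → WIN!
col 2: drop X → no win
col 3: drop X → no win
col 4: drop X → no win
col 5: drop X → no win
col 6: drop X → no win

Answer: 1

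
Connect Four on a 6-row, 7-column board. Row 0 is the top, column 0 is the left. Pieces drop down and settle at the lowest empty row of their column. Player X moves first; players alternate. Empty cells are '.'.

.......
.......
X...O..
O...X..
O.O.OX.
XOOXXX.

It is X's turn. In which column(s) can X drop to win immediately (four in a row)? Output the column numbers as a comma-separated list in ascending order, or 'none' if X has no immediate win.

col 0: drop X → no win
col 1: drop X → no win
col 2: drop X → no win
col 3: drop X → no win
col 4: drop X → no win
col 5: drop X → no win
col 6: drop X → WIN!

Answer: 6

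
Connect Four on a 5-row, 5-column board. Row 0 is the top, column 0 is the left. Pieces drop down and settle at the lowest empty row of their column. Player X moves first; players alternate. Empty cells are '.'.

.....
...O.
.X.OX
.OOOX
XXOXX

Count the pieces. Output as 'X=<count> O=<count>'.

X=7 O=6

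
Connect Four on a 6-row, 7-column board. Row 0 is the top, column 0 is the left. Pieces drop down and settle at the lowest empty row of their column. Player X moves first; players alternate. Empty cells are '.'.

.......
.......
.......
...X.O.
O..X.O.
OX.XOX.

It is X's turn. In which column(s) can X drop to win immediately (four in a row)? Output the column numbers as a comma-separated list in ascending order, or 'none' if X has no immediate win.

col 0: drop X → no win
col 1: drop X → no win
col 2: drop X → no win
col 3: drop X → WIN!
col 4: drop X → no win
col 5: drop X → no win
col 6: drop X → no win

Answer: 3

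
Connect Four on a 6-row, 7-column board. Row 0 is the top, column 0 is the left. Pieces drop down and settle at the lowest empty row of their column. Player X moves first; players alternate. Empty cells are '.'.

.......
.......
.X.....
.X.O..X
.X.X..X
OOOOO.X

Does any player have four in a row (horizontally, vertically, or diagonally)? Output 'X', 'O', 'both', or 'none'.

O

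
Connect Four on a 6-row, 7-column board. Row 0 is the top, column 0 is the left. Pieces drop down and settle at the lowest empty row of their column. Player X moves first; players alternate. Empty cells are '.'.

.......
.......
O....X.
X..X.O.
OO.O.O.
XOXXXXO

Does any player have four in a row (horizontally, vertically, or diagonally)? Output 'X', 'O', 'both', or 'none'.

X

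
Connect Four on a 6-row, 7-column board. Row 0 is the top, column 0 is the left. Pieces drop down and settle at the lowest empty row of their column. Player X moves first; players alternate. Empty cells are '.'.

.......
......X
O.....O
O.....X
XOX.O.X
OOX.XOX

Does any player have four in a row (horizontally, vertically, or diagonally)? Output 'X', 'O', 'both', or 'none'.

none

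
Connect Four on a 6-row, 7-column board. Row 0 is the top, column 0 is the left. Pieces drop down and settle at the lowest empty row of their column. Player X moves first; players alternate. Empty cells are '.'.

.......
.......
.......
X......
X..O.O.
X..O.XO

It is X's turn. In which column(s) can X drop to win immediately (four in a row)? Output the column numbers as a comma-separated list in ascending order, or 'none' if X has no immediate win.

col 0: drop X → WIN!
col 1: drop X → no win
col 2: drop X → no win
col 3: drop X → no win
col 4: drop X → no win
col 5: drop X → no win
col 6: drop X → no win

Answer: 0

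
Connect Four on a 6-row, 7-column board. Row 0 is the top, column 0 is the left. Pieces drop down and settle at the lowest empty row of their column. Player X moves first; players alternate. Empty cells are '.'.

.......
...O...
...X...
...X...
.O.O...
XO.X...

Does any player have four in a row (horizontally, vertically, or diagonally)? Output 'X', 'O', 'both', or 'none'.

none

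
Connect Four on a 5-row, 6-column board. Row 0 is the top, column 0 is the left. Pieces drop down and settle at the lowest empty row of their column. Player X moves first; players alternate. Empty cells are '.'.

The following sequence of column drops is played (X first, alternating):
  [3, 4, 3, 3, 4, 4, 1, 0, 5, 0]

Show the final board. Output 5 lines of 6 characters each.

Move 1: X drops in col 3, lands at row 4
Move 2: O drops in col 4, lands at row 4
Move 3: X drops in col 3, lands at row 3
Move 4: O drops in col 3, lands at row 2
Move 5: X drops in col 4, lands at row 3
Move 6: O drops in col 4, lands at row 2
Move 7: X drops in col 1, lands at row 4
Move 8: O drops in col 0, lands at row 4
Move 9: X drops in col 5, lands at row 4
Move 10: O drops in col 0, lands at row 3

Answer: ......
......
...OO.
O..XX.
OX.XOX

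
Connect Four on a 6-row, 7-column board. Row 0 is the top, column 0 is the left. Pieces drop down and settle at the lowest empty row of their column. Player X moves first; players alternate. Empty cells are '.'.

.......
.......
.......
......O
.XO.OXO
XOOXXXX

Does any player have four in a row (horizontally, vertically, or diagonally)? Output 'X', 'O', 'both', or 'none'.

X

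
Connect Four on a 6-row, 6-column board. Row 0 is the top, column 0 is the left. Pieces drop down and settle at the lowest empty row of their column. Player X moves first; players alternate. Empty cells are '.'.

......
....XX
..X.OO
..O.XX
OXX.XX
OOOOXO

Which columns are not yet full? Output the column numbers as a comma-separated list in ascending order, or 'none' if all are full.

col 0: top cell = '.' → open
col 1: top cell = '.' → open
col 2: top cell = '.' → open
col 3: top cell = '.' → open
col 4: top cell = '.' → open
col 5: top cell = '.' → open

Answer: 0,1,2,3,4,5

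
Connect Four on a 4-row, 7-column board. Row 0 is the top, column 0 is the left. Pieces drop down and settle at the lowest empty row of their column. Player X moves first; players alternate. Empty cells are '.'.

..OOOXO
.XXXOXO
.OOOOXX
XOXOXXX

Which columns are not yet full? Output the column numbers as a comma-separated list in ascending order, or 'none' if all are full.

Answer: 0,1

Derivation:
col 0: top cell = '.' → open
col 1: top cell = '.' → open
col 2: top cell = 'O' → FULL
col 3: top cell = 'O' → FULL
col 4: top cell = 'O' → FULL
col 5: top cell = 'X' → FULL
col 6: top cell = 'O' → FULL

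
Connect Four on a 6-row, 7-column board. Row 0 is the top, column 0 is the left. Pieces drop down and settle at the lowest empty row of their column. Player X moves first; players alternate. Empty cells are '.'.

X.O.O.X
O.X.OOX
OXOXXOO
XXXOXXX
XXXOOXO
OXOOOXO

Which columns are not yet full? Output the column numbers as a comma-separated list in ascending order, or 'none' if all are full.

col 0: top cell = 'X' → FULL
col 1: top cell = '.' → open
col 2: top cell = 'O' → FULL
col 3: top cell = '.' → open
col 4: top cell = 'O' → FULL
col 5: top cell = '.' → open
col 6: top cell = 'X' → FULL

Answer: 1,3,5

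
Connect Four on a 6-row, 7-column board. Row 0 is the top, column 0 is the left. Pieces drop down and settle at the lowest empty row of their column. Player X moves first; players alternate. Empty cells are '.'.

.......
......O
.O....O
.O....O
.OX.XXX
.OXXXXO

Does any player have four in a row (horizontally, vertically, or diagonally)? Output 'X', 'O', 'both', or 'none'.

both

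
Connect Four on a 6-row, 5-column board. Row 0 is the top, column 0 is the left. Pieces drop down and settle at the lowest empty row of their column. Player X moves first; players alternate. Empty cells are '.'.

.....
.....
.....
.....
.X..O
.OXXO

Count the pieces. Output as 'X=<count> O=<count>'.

X=3 O=3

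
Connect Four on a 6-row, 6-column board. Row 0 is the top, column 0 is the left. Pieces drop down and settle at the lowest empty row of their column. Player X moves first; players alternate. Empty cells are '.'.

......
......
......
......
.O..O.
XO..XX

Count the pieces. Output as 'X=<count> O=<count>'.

X=3 O=3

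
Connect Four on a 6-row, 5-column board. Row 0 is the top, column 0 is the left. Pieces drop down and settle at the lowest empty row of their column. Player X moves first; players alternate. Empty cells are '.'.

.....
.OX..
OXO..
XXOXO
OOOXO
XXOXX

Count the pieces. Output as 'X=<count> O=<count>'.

X=10 O=10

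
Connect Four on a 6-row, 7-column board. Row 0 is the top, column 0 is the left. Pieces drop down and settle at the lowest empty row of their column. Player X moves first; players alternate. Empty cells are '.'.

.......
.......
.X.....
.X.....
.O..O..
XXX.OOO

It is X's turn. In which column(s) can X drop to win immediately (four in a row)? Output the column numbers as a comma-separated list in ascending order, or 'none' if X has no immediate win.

col 0: drop X → no win
col 1: drop X → no win
col 2: drop X → no win
col 3: drop X → WIN!
col 4: drop X → no win
col 5: drop X → no win
col 6: drop X → no win

Answer: 3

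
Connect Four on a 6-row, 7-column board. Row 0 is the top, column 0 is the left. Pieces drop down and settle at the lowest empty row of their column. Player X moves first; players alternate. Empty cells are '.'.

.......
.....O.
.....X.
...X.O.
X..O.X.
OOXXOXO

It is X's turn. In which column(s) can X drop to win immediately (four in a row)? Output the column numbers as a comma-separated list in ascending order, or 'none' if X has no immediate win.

col 0: drop X → no win
col 1: drop X → no win
col 2: drop X → no win
col 3: drop X → no win
col 4: drop X → no win
col 5: drop X → no win
col 6: drop X → no win

Answer: none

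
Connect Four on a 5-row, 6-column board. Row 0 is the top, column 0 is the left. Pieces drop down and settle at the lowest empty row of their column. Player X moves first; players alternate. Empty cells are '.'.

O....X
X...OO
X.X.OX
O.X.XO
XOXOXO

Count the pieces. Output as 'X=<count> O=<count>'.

X=10 O=9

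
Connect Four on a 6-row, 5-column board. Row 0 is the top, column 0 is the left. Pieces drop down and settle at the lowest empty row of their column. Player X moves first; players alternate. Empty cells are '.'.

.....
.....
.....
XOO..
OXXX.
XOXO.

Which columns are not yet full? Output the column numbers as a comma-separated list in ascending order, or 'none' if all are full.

col 0: top cell = '.' → open
col 1: top cell = '.' → open
col 2: top cell = '.' → open
col 3: top cell = '.' → open
col 4: top cell = '.' → open

Answer: 0,1,2,3,4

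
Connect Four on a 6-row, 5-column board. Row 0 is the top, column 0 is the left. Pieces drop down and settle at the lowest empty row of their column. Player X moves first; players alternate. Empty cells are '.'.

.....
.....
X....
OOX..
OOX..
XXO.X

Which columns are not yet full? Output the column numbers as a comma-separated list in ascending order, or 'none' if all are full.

Answer: 0,1,2,3,4

Derivation:
col 0: top cell = '.' → open
col 1: top cell = '.' → open
col 2: top cell = '.' → open
col 3: top cell = '.' → open
col 4: top cell = '.' → open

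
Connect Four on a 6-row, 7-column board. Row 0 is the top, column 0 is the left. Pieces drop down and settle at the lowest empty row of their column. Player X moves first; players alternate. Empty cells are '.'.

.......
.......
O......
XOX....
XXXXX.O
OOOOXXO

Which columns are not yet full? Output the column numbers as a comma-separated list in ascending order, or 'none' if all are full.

col 0: top cell = '.' → open
col 1: top cell = '.' → open
col 2: top cell = '.' → open
col 3: top cell = '.' → open
col 4: top cell = '.' → open
col 5: top cell = '.' → open
col 6: top cell = '.' → open

Answer: 0,1,2,3,4,5,6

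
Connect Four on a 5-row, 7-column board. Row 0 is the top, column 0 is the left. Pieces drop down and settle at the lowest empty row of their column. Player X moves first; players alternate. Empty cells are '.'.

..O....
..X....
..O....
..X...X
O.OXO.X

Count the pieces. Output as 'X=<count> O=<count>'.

X=5 O=5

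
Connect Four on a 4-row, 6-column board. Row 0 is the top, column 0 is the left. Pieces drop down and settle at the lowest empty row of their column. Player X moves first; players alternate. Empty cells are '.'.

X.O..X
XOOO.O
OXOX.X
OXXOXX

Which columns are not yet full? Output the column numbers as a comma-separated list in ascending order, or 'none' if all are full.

col 0: top cell = 'X' → FULL
col 1: top cell = '.' → open
col 2: top cell = 'O' → FULL
col 3: top cell = '.' → open
col 4: top cell = '.' → open
col 5: top cell = 'X' → FULL

Answer: 1,3,4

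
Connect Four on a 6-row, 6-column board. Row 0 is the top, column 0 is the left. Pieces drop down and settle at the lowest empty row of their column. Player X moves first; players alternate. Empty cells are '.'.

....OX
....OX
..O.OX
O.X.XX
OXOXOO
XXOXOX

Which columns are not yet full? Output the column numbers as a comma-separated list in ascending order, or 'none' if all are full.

col 0: top cell = '.' → open
col 1: top cell = '.' → open
col 2: top cell = '.' → open
col 3: top cell = '.' → open
col 4: top cell = 'O' → FULL
col 5: top cell = 'X' → FULL

Answer: 0,1,2,3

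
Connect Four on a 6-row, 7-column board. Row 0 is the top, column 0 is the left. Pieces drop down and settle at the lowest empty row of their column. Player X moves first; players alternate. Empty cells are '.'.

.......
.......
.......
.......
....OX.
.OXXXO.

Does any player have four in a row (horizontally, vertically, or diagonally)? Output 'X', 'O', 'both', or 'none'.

none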